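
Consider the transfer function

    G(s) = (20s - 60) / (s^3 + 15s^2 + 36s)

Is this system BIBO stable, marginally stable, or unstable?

The denominator s^3 + 15s^2 + 36s factors as s(s + 3)(s + 12), giving poles at s = 0, -3, -12.
Since the simple pole(s) at s = 0 lie on the jω-axis with none in the right half-plane, the system is marginally stable.

marginally stable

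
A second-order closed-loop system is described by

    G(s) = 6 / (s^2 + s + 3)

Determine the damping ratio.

Compare the denominator to the standard form s^2 + 2ζωₙs + ωₙ².
ωₙ² = 3, so ωₙ = √3 ≈ 1.732 rad/s.
2ζωₙ = 1, so ζ = 1/(2·√3) ≈ 0.2887.
With ζ = 0.2887 the response is underdamped.

ζ ≈ 0.2887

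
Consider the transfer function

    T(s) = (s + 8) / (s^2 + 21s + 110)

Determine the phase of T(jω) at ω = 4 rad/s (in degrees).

∠T(j4) ≈ -15.22°

At s = j4: numerator = 8 + j4, denominator = 94 + j84.
∠T = ∠num − ∠den = 26.565° − (41.785°) = -15.22°.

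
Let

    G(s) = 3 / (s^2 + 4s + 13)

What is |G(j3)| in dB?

Substitute s = j3: numerator = 3, denominator = 4 + j12.
|G(j3)| = |3| / |4 + j12| = 3 / 12.649 ≈ 0.2372.
In decibels: 20·log₁₀(0.2372) ≈ -12.5 dB.

|G(j3)|_dB ≈ -12.5 dB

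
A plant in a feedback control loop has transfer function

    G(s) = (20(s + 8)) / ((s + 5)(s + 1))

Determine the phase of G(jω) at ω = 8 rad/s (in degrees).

At s = j8: numerator = 160 + j160, denominator = -59 + j48.
∠G = ∠num − ∠den = 45° − (140.87°) = -95.87°.

∠G(j8) ≈ -95.87°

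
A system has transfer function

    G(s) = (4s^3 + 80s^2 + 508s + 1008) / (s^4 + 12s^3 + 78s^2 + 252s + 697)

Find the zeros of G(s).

Set the numerator to zero: 4s^3 + 80s^2 + 508s + 1008 = 0, i.e. 4·(s^3 + 20s^2 + 127s + 252) = 0.
Factoring: (s + 7)(s + 9)(s + 4) = 0.

s = -7, -9, -4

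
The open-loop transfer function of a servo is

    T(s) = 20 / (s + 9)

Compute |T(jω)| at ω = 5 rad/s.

Substitute s = j5: numerator = 20, denominator = 9 + j5.
|T(j5)| = |20| / |9 + j5| = 20 / 10.296 ≈ 1.943.

|T(j5)| ≈ 1.943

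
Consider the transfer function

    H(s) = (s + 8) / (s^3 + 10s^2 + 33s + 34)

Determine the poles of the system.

The poles are the roots of the denominator s^3 + 10s^2 + 33s + 34 = 0.
Trying s = -2: the polynomial evaluates to 0, so (s + 2) is a factor.
Dividing out leaves s^2 + 8s + 17 = 0.
The quadratic formula then gives s = -4 ± 1j.

s = -4 + j, -4 - j, -2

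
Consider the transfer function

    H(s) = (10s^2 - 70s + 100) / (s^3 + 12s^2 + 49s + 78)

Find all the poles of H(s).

The poles are the roots of the denominator s^3 + 12s^2 + 49s + 78 = 0.
Trying s = -6: the polynomial evaluates to 0, so (s + 6) is a factor.
Dividing out leaves s^2 + 6s + 13 = 0.
The quadratic formula then gives s = -3 ± 2j.

s = -3 ± 2j, -6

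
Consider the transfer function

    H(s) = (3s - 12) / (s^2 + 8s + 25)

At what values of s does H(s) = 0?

Set the numerator to zero: 3s - 12 = 0, i.e. 3·(s - 4) = 0.
So s = 4.

s = 4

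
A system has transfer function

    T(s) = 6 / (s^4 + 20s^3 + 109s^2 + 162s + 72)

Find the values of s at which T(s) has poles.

The poles are the roots of the denominator s^4 + 20s^3 + 109s^2 + 162s + 72 = 0.
Trying s = -1: the polynomial evaluates to 0, so (s + 1) is a factor.
Dividing out leaves s^3 + 19s^2 + 90s + 72 = 0.
This factors further as (s + 12)(s + 6)(s + 1) = 0.

s = -1, -12, -6, -1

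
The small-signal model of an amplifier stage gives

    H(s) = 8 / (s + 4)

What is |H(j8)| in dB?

Substitute s = j8: numerator = 8, denominator = 4 + j8.
|H(j8)| = |8| / |4 + j8| = 8 / 8.9443 ≈ 0.8944.
In decibels: 20·log₁₀(0.8944) ≈ -0.969 dB.

|H(j8)|_dB ≈ -0.969 dB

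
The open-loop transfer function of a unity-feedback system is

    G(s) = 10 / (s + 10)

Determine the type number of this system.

Type 0

The denominator has no factor of s at the origin — no free integrator — so this is a Type 0 system.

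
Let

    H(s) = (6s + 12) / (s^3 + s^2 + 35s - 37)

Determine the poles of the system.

s = -1 ± 6j, 1

The poles are the roots of the denominator s^3 + s^2 + 35s - 37 = 0.
Trying s = 1: the polynomial evaluates to 0, so (s - 1) is a factor.
Dividing out leaves s^2 + 2s + 37 = 0.
The quadratic formula then gives s = -1 ± 6j.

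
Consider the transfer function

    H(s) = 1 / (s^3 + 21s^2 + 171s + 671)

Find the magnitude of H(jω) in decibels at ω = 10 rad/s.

|H(j10)|_dB ≈ -64.1 dB

Substitute s = j10: numerator = 1, denominator = -1429 + j710.
|H(j10)| = |1| / |-1429 + j710| = 1 / 1595.7 ≈ 0.0006267.
In decibels: 20·log₁₀(0.0006267) ≈ -64.1 dB.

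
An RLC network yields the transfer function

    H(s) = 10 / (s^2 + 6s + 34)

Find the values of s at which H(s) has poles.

s = -3 ± 5j

The poles are the roots of the denominator s^2 + 6s + 34 = 0.
Using the quadratic formula: s = (-6 ± √(-100))/2 = -3 ± 5j.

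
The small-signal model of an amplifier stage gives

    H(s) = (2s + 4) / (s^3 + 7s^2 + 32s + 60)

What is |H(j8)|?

|H(j8)| ≈ 0.03548

Substitute s = j8: numerator = 4 + j16, denominator = -388 - j256.
|H(j8)| = |4 + j16| / |-388 - j256| = 16.492 / 464.84 ≈ 0.03548.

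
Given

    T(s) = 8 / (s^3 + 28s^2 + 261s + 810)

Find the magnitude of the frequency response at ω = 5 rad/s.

|T(j5)| ≈ 0.006750

Substitute s = j5: numerator = 8, denominator = 110 + j1180.
|T(j5)| = |8| / |110 + j1180| = 8 / 1185.1 ≈ 0.006750.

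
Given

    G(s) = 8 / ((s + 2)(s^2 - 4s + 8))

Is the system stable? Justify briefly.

The poles can be read from the denominator factors: s = -2, 2 ± 2j.
Since the pole(s) at s = 2 ± 2j lie in the right half-plane, the system is unstable.

unstable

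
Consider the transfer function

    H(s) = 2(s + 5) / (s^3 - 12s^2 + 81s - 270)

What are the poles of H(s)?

The poles are the roots of the denominator s^3 - 12s^2 + 81s - 270 = 0.
Trying s = 6: the polynomial evaluates to 0, so (s - 6) is a factor.
Dividing out leaves s^2 - 6s + 45 = 0.
The quadratic formula then gives s = 3 ± 6j.

s = 3 ± 6j, 6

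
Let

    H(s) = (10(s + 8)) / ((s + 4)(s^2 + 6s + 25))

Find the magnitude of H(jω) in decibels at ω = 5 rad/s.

Substitute s = j5: numerator = 80 + j50, denominator = -150 + j120.
|H(j5)| = |80 + j50| / |-150 + j120| = 94.340 / 192.09 ≈ 0.4911.
In decibels: 20·log₁₀(0.4911) ≈ -6.18 dB.

|H(j5)|_dB ≈ -6.18 dB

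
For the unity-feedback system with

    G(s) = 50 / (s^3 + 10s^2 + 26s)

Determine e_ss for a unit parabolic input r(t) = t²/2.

e_ss = ∞

G(s) has one pole at the origin.
This is a Type 1 system; Ka = lim_{s→0} s^2·G(s) = 0, so the steady-state error for a parabola input is infinite.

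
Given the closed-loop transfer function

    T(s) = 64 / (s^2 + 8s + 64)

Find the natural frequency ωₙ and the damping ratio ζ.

Compare the denominator to the standard form s^2 + 2ζωₙs + ωₙ².
ωₙ² = 64, so ωₙ = 8 rad/s.
2ζωₙ = 8, so ζ = 8/(2·8) = 0.5.

ωₙ = 8 rad/s, ζ = 0.5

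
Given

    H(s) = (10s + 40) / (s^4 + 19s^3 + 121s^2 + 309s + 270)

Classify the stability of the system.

stable

The denominator s^4 + 19s^3 + 121s^2 + 309s + 270 factors as (s + 3)(s + 5)(s + 2)(s + 9), giving poles at s = -3, -5, -2, -9.
Since all poles lie strictly in the left half-plane, the system is stable.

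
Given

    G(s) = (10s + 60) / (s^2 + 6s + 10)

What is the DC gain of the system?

G(0) = 6

Set s = 0: G(0) = (60) / (10) = 6.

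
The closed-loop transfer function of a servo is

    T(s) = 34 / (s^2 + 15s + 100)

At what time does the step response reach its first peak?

t_p ≈ 0.4750 s

Comparing s^2 + 15s + 100 to s^2 + 2ζωₙs + ωₙ²: ωₙ = 10 rad/s and ζ = 15/(2·10) = 0.75.
ζωₙ = 15/2 = 7.5, so ω_d = ωₙ√(1−ζ²) = √(ωₙ² − (ζωₙ)²) = √(100 − 7.5²) = √43.75 ≈ 6.614 rad/s.
t_p = π/ω_d = π/6.614 ≈ 0.4750 s.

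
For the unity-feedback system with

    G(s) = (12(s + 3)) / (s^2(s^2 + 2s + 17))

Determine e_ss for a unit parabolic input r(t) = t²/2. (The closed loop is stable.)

G(s) has 2 poles at the origin.
This is a Type 2 system. Ka = lim_{s→0} s^2·G(s) = 36/17.
e_ss = 1/Ka = 1/(36/17) = 17/36 ≈ 0.4722.

e_ss = 0.4722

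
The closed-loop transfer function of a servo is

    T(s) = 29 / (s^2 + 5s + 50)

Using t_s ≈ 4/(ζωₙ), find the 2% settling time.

Comparing s^2 + 5s + 50 to s^2 + 2ζωₙs + ωₙ²: ωₙ = √50 ≈ 7.071 rad/s and ζ = 5/(2·√50) ≈ 0.3536.
ζωₙ = 5/2 = 2.5, so t_s ≈ 4/(ζωₙ) = 4/2.5 = 1.600 s.

t_s ≈ 1.600 s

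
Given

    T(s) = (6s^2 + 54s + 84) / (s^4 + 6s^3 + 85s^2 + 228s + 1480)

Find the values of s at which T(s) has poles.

s = -1 ± 6j, -2 ± 6j

The poles are the roots of the denominator s^4 + 6s^3 + 85s^2 + 228s + 1480 = 0.
No real roots exist; factor into two real quadratics: (s^2 + 2s + 37)(s^2 + 4s + 40) = 0.
Each quadratic gives a conjugate pair via the quadratic formula.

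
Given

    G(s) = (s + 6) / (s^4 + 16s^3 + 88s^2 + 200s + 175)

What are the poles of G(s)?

s = -2 ± j, -7, -5

The poles are the roots of the denominator s^4 + 16s^3 + 88s^2 + 200s + 175 = 0.
Trying s = -7: the polynomial evaluates to 0, so (s + 7) is a factor.
Dividing out leaves s^3 + 9s^2 + 25s + 25 = 0.
This factors further as (s^2 + 4s + 5)(s + 5) = 0.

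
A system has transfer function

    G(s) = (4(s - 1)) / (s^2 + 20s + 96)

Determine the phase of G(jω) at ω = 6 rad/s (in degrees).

∠G(j6) ≈ 36.03°

At s = j6: numerator = -4 + j24, denominator = 60 + j120.
∠G = ∠num − ∠den = 99.462° − (63.435°) = 36.03°.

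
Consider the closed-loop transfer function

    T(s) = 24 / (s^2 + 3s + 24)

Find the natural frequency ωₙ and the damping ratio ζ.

ωₙ ≈ 4.899 rad/s, ζ ≈ 0.3062

Compare the denominator to the standard form s^2 + 2ζωₙs + ωₙ².
ωₙ² = 24, so ωₙ = √24 ≈ 4.899 rad/s.
2ζωₙ = 3, so ζ = 3/(2·√24) ≈ 0.3062.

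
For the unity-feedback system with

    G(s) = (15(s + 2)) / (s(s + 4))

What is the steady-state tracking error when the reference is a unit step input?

e_ss = 0

G(s) has one pole at the origin.
This is a Type 1 system; for a step input the steady-state error is zero.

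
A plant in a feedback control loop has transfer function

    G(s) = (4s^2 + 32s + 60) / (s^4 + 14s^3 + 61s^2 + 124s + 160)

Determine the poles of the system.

The poles are the roots of the denominator s^4 + 14s^3 + 61s^2 + 124s + 160 = 0.
Trying s = -8: the polynomial evaluates to 0, so (s + 8) is a factor.
Dividing out leaves s^3 + 6s^2 + 13s + 20 = 0.
This factors further as (s^2 + 2s + 5)(s + 4) = 0.

s = -1 ± 2j, -8, -4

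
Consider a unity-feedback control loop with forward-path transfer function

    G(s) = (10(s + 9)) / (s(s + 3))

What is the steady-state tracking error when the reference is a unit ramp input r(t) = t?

e_ss = 0.03333

G(s) has one pole at the origin.
This is a Type 1 system. Kv = lim_{s→0} s·G(s) = 90/3 = 30.
e_ss = 1/Kv = 1/(30) = 1/30 ≈ 0.03333.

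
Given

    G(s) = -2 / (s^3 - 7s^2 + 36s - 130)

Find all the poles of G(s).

The poles are the roots of the denominator s^3 - 7s^2 + 36s - 130 = 0.
Trying s = 5: the polynomial evaluates to 0, so (s - 5) is a factor.
Dividing out leaves s^2 - 2s + 26 = 0.
The quadratic formula then gives s = 1 ± 5j.

s = 5, 1 ± 5j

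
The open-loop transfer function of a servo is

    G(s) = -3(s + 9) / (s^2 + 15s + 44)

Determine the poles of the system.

The poles are the roots of the denominator s^2 + 15s + 44 = 0.
Factoring: (s + 4)(s + 11) = 0, so s = -4 and s = -11.

s = -4, -11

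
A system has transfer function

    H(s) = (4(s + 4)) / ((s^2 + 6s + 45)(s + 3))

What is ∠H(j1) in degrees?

At s = j1: numerator = 16 + j4, denominator = 126 + j62.
∠H = ∠num − ∠den = 14.036° − (26.200°) = -12.16°.

∠H(j1) ≈ -12.16°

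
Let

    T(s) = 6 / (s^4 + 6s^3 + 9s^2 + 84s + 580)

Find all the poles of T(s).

The poles are the roots of the denominator s^4 + 6s^3 + 9s^2 + 84s + 580 = 0.
No real roots exist; factor into two real quadratics: (s^2 - 4s + 20)(s^2 + 10s + 29) = 0.
Each quadratic gives a conjugate pair via the quadratic formula.

s = 2 ± 4j, -5 ± 2j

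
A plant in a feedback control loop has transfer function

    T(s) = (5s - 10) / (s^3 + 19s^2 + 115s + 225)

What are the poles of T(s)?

s = -5, -5, -9

The poles are the roots of the denominator s^3 + 19s^2 + 115s + 225 = 0.
Trying s = -5: the polynomial evaluates to 0, so (s + 5) is a factor.
Dividing out leaves s^2 + 14s + 45 = 0.
Factoring the quadratic: (s + 5)(s + 9) = 0.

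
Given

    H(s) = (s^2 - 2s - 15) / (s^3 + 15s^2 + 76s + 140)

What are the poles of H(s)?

s = -4 + 2j, -4 - 2j, -7

The poles are the roots of the denominator s^3 + 15s^2 + 76s + 140 = 0.
Trying s = -7: the polynomial evaluates to 0, so (s + 7) is a factor.
Dividing out leaves s^2 + 8s + 20 = 0.
The quadratic formula then gives s = -4 ± 2j.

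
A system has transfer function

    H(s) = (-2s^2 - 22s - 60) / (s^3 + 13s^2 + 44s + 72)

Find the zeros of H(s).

s = -5, -6

Set the numerator to zero: -2s^2 - 22s - 60 = 0, i.e. -2·(s^2 + 11s + 30) = 0.
Factoring: (s + 5)(s + 6) = 0.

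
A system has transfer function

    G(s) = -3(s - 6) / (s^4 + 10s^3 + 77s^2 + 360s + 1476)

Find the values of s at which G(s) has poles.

The poles are the roots of the denominator s^4 + 10s^3 + 77s^2 + 360s + 1476 = 0.
No real roots exist; factor into two real quadratics: (s^2 + 36)(s^2 + 10s + 41) = 0.
Each quadratic gives a conjugate pair via the quadratic formula.

s = ±6j, -5 ± 4j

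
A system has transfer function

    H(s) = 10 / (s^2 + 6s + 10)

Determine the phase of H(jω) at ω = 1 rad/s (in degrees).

At s = j1: numerator = 10, denominator = 9 + j6.
∠H = ∠num − ∠den = 0° − (33.690°) = -33.69°.

∠H(j1) ≈ -33.69°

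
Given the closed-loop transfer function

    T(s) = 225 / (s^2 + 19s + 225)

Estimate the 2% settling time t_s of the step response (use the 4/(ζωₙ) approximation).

Comparing s^2 + 19s + 225 to s^2 + 2ζωₙs + ωₙ²: ωₙ = 15 rad/s and ζ = 19/(2·15) ≈ 0.6333.
ζωₙ = 19/2 = 9.5, so t_s ≈ 4/(ζωₙ) = 4/9.5 ≈ 0.4211 s.

t_s ≈ 0.4211 s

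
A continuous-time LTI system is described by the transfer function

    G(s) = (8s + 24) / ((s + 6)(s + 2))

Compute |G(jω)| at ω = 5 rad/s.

|G(j5)| ≈ 1.109

Substitute s = j5: numerator = 24 + j40, denominator = -13 + j40.
|G(j5)| = |24 + j40| / |-13 + j40| = 46.648 / 42.059 ≈ 1.109.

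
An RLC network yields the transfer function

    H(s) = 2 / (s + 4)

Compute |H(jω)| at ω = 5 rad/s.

Substitute s = j5: numerator = 2, denominator = 4 + j5.
|H(j5)| = |2| / |4 + j5| = 2 / 6.4031 ≈ 0.3123.

|H(j5)| ≈ 0.3123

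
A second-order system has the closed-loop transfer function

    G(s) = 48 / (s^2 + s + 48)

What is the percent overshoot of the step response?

Comparing s^2 + s + 48 to s^2 + 2ζωₙs + ωₙ²: ωₙ = √48 ≈ 6.928 rad/s and ζ = 1/(2·√48) ≈ 0.07217.
%OS = 100·exp(−πζ/√(1−ζ²)) = 100·exp(−π·0.07217/√(1−0.07217²)) ≈ 79.7%.

%OS ≈ 79.7%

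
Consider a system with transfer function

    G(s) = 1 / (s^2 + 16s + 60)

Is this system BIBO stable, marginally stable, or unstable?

The denominator s^2 + 16s + 60 factors as (s + 6)(s + 10), giving poles at s = -6, -10.
Since all poles lie strictly in the left half-plane, the system is stable.

stable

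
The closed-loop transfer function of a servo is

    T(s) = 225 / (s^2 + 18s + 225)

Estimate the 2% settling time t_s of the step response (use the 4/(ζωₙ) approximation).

t_s ≈ 0.4444 s

Comparing s^2 + 18s + 225 to s^2 + 2ζωₙs + ωₙ²: ωₙ = 15 rad/s and ζ = 18/(2·15) = 0.6.
ζωₙ = 18/2 = 9, so t_s ≈ 4/(ζωₙ) = 4/9 ≈ 0.4444 s.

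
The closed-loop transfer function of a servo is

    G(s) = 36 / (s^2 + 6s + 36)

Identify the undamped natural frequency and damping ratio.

Compare the denominator to the standard form s^2 + 2ζωₙs + ωₙ².
ωₙ² = 36, so ωₙ = 6 rad/s.
2ζωₙ = 6, so ζ = 6/(2·6) = 0.5.
With ζ = 0.5 the response is underdamped.

ωₙ = 6 rad/s, ζ = 0.5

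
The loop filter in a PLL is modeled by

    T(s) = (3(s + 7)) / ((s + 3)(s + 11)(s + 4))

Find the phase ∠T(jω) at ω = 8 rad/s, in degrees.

At s = j8: numerator = 21 + j24, denominator = -1020 + j200.
∠T = ∠num − ∠den = 48.814° − (168.91°) = -120.1°.

∠T(j8) ≈ -120.1°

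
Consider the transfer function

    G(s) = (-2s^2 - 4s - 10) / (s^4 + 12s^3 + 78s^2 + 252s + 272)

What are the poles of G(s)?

The poles are the roots of the denominator s^4 + 12s^3 + 78s^2 + 252s + 272 = 0.
Trying s = -4: the polynomial evaluates to 0, so (s + 4) is a factor.
Dividing out leaves s^3 + 8s^2 + 46s + 68 = 0.
This factors further as (s^2 + 6s + 34)(s + 2) = 0.

s = -3 + 5j, -3 - 5j, -4, -2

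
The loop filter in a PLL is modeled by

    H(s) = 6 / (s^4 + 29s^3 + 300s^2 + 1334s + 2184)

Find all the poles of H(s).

The poles are the roots of the denominator s^4 + 29s^3 + 300s^2 + 1334s + 2184 = 0.
Trying s = -7: the polynomial evaluates to 0, so (s + 7) is a factor.
Dividing out leaves s^3 + 22s^2 + 146s + 312 = 0.
This factors further as (s^2 + 10s + 26)(s + 12) = 0.

s = -5 + j, -5 - j, -7, -12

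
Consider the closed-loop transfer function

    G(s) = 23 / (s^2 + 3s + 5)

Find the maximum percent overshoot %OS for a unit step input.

Comparing s^2 + 3s + 5 to s^2 + 2ζωₙs + ωₙ²: ωₙ = √5 ≈ 2.236 rad/s and ζ = 3/(2·√5) ≈ 0.6708.
%OS = 100·exp(−πζ/√(1−ζ²)) = 100·exp(−π·0.6708/√(1−0.6708²)) ≈ 5.83%.

%OS ≈ 5.83%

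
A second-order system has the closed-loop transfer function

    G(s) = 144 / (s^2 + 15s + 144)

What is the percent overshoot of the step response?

Comparing s^2 + 15s + 144 to s^2 + 2ζωₙs + ωₙ²: ωₙ = 12 rad/s and ζ = 15/(2·12) = 0.625.
%OS = 100·exp(−πζ/√(1−ζ²)) = 100·exp(−π·0.625/√(1−0.625²)) ≈ 8.08%.

%OS ≈ 8.08%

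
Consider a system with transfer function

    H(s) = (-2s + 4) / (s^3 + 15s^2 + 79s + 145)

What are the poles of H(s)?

The poles are the roots of the denominator s^3 + 15s^2 + 79s + 145 = 0.
Trying s = -5: the polynomial evaluates to 0, so (s + 5) is a factor.
Dividing out leaves s^2 + 10s + 29 = 0.
The quadratic formula then gives s = -5 ± 2j.

s = -5 ± 2j, -5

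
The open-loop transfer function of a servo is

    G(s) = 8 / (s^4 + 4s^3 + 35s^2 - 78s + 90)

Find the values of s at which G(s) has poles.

s = 1 + j, 1 - j, -3 + 6j, -3 - 6j

The poles are the roots of the denominator s^4 + 4s^3 + 35s^2 - 78s + 90 = 0.
No real roots exist; factor into two real quadratics: (s^2 - 2s + 2)(s^2 + 6s + 45) = 0.
Each quadratic gives a conjugate pair via the quadratic formula.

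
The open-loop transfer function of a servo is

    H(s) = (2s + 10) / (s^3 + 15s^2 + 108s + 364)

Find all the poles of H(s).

The poles are the roots of the denominator s^3 + 15s^2 + 108s + 364 = 0.
Trying s = -7: the polynomial evaluates to 0, so (s + 7) is a factor.
Dividing out leaves s^2 + 8s + 52 = 0.
The quadratic formula then gives s = -4 ± 6j.

s = -7, -4 ± 6j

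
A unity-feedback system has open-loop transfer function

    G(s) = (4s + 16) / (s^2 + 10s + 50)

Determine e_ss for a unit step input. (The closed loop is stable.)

G(s) has no poles at the origin.
This is a Type 0 system. Kp = lim_{s→0} G(s) = 16/50 = 8/25.
e_ss = 1/(1 + Kp) = 1/(1 + 8/25) = 25/33 ≈ 0.7576.

e_ss = 0.7576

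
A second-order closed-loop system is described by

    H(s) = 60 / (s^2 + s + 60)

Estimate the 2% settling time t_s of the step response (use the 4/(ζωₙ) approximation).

Comparing s^2 + s + 60 to s^2 + 2ζωₙs + ωₙ²: ωₙ = √60 ≈ 7.746 rad/s and ζ = 1/(2·√60) ≈ 0.06455.
ζωₙ = 1/2 = 0.5, so t_s ≈ 4/(ζωₙ) = 4/0.5 = 8 s.

t_s ≈ 8 s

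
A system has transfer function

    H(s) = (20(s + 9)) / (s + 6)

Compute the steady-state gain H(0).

Set s = 0: H(0) = (180) / (6) = 30.

H(0) = 30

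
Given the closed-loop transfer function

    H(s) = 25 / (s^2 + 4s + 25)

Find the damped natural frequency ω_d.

Comparing s^2 + 4s + 25 to s^2 + 2ζωₙs + ωₙ²: ωₙ = 5 rad/s and ζ = 4/(2·5) = 0.4.
ζωₙ = 4/2 = 2, so ω_d = ωₙ√(1−ζ²) = √(ωₙ² − (ζωₙ)²) = √(25 − 2²) = √21 ≈ 4.583 rad/s.

ω_d ≈ 4.583 rad/s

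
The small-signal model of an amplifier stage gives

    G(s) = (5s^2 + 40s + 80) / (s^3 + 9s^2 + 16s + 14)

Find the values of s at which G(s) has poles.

The poles are the roots of the denominator s^3 + 9s^2 + 16s + 14 = 0.
Trying s = -7: the polynomial evaluates to 0, so (s + 7) is a factor.
Dividing out leaves s^2 + 2s + 2 = 0.
The quadratic formula then gives s = -1 ± 1j.

s = -1 + j, -1 - j, -7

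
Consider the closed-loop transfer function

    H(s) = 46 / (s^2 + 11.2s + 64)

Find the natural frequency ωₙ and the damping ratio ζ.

ωₙ = 8 rad/s, ζ = 0.7

Compare the denominator to the standard form s^2 + 2ζωₙs + ωₙ².
ωₙ² = 64, so ωₙ = 8 rad/s.
2ζωₙ = 11.2, so ζ = 11.2/(2·8) = 0.7.
With ζ = 0.7 the response is underdamped.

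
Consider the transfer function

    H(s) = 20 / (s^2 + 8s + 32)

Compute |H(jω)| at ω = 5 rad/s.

|H(j5)| ≈ 0.4925

Substitute s = j5: numerator = 20, denominator = 7 + j40.
|H(j5)| = |20| / |7 + j40| = 20 / 40.608 ≈ 0.4925.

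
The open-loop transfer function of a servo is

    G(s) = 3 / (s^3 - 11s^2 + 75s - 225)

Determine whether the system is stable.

The denominator s^3 - 11s^2 + 75s - 225 factors as (s - 5)(s^2 - 6s + 45), giving poles at s = 5, 3 ± 6j.
Since the pole(s) at s = 5, 3 + 6j, 3 - 6j lie in the right half-plane, the system is unstable.

unstable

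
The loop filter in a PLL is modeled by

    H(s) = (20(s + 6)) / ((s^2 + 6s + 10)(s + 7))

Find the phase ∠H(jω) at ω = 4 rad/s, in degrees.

∠H(j4) ≈ -100.1°

At s = j4: numerator = 120 + j80, denominator = -138 + j144.
∠H = ∠num − ∠den = 33.690° − (133.78°) = -100.1°.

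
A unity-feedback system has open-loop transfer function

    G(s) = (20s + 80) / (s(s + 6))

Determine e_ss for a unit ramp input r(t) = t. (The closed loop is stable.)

e_ss = 0.07500

G(s) has one pole at the origin.
This is a Type 1 system. Kv = lim_{s→0} s·G(s) = 80/6 = 40/3.
e_ss = 1/Kv = 1/(40/3) = 3/40 ≈ 0.07500.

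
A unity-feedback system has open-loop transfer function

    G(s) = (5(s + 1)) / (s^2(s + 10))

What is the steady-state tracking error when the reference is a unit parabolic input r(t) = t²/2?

e_ss = 2

G(s) has 2 poles at the origin.
This is a Type 2 system. Ka = lim_{s→0} s^2·G(s) = 5/10 = 1/2.
e_ss = 1/Ka = 1/(1/2) = 2.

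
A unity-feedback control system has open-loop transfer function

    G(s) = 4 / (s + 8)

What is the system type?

The denominator has no factor of s at the origin — no free integrator — so this is a Type 0 system.

Type 0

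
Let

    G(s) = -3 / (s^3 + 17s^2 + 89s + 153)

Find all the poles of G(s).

The poles are the roots of the denominator s^3 + 17s^2 + 89s + 153 = 0.
Trying s = -9: the polynomial evaluates to 0, so (s + 9) is a factor.
Dividing out leaves s^2 + 8s + 17 = 0.
The quadratic formula then gives s = -4 ± 1j.

s = -4 ± j, -9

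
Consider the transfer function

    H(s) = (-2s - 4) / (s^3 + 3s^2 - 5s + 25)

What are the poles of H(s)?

s = 1 + 2j, 1 - 2j, -5

The poles are the roots of the denominator s^3 + 3s^2 - 5s + 25 = 0.
Trying s = -5: the polynomial evaluates to 0, so (s + 5) is a factor.
Dividing out leaves s^2 - 2s + 5 = 0.
The quadratic formula then gives s = 1 ± 2j.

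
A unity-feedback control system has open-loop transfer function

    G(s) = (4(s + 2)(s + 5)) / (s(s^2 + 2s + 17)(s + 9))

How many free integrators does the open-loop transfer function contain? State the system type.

Type 1

The denominator has 1 factor of s at the origin (free integrator), so this is a Type 1 system.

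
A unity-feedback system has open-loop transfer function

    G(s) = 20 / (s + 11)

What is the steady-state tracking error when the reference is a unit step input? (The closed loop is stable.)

G(s) has no poles at the origin.
This is a Type 0 system. Kp = lim_{s→0} G(s) = 20/11.
e_ss = 1/(1 + Kp) = 1/(1 + 20/11) = 11/31 ≈ 0.3548.

e_ss = 0.3548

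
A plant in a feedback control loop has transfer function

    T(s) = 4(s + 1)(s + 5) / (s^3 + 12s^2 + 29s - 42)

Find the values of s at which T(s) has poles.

The poles are the roots of the denominator s^3 + 12s^2 + 29s - 42 = 0.
Trying s = -6: the polynomial evaluates to 0, so (s + 6) is a factor.
Dividing out leaves s^2 + 6s - 7 = 0.
Factoring the quadratic: (s - 1)(s + 7) = 0.

s = -6, 1, -7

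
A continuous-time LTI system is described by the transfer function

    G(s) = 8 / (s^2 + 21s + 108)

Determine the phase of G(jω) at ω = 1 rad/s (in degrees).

∠G(j1) ≈ -11.10°

At s = j1: numerator = 8, denominator = 107 + j21.
∠G = ∠num − ∠den = 0° − (11.104°) = -11.10°.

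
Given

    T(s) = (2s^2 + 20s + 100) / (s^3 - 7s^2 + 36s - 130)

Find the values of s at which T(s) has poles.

The poles are the roots of the denominator s^3 - 7s^2 + 36s - 130 = 0.
Trying s = 5: the polynomial evaluates to 0, so (s - 5) is a factor.
Dividing out leaves s^2 - 2s + 26 = 0.
The quadratic formula then gives s = 1 ± 5j.

s = 1 ± 5j, 5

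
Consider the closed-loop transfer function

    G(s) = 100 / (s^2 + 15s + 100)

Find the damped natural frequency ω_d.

ω_d ≈ 6.614 rad/s

Comparing s^2 + 15s + 100 to s^2 + 2ζωₙs + ωₙ²: ωₙ = 10 rad/s and ζ = 15/(2·10) = 0.75.
ζωₙ = 15/2 = 7.5, so ω_d = ωₙ√(1−ζ²) = √(ωₙ² − (ζωₙ)²) = √(100 − 7.5²) = √43.75 ≈ 6.614 rad/s.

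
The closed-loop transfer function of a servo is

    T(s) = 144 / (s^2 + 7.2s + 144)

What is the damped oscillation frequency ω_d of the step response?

ω_d ≈ 11.45 rad/s

Comparing s^2 + 7.2s + 144 to s^2 + 2ζωₙs + ωₙ²: ωₙ = 12 rad/s and ζ = 7.2/(2·12) = 0.3.
ζωₙ = 7.2/2 = 3.6, so ω_d = ωₙ√(1−ζ²) = √(ωₙ² − (ζωₙ)²) = √(144 − 3.6²) = √131.04 ≈ 11.45 rad/s.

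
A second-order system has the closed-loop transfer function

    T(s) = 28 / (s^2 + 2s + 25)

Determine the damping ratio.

Compare the denominator to the standard form s^2 + 2ζωₙs + ωₙ².
ωₙ² = 25, so ωₙ = 5 rad/s.
2ζωₙ = 2, so ζ = 2/(2·5) = 0.2.

ζ = 0.2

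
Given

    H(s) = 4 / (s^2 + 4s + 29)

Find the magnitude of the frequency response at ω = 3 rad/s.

Substitute s = j3: numerator = 4, denominator = 20 + j12.
|H(j3)| = |4| / |20 + j12| = 4 / 23.324 ≈ 0.1715.

|H(j3)| ≈ 0.1715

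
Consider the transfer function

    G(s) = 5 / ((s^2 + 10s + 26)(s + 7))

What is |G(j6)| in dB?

Substitute s = j6: numerator = 5, denominator = -430 + j360.
|G(j6)| = |5| / |-430 + j360| = 5 / 560.80 ≈ 0.008916.
In decibels: 20·log₁₀(0.008916) ≈ -41.0 dB.

|G(j6)|_dB ≈ -41.0 dB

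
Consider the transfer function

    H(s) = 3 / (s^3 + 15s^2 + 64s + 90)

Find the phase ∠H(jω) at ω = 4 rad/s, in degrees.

∠H(j4) ≈ -128.0°

At s = j4: numerator = 3, denominator = -150 + j192.
∠H = ∠num − ∠den = 0° − (128.00°) = -128.0°.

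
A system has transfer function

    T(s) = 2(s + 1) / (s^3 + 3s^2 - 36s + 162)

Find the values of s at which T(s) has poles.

The poles are the roots of the denominator s^3 + 3s^2 - 36s + 162 = 0.
Trying s = -9: the polynomial evaluates to 0, so (s + 9) is a factor.
Dividing out leaves s^2 - 6s + 18 = 0.
The quadratic formula then gives s = 3 ± 3j.

s = 3 ± 3j, -9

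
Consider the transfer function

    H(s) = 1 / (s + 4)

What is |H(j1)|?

Substitute s = j1: numerator = 1, denominator = 4 + j1.
|H(j1)| = |1| / |4 + j1| = 1 / 4.1231 ≈ 0.2425.

|H(j1)| ≈ 0.2425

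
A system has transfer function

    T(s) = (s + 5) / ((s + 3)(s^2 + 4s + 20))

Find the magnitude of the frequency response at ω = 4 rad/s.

|T(j4)| ≈ 0.07765

Substitute s = j4: numerator = 5 + j4, denominator = -52 + j64.
|T(j4)| = |5 + j4| / |-52 + j64| = 6.4031 / 82.462 ≈ 0.07765.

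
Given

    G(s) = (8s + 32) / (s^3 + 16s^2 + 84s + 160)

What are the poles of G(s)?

s = -4 + 2j, -4 - 2j, -8

The poles are the roots of the denominator s^3 + 16s^2 + 84s + 160 = 0.
Trying s = -8: the polynomial evaluates to 0, so (s + 8) is a factor.
Dividing out leaves s^2 + 8s + 20 = 0.
The quadratic formula then gives s = -4 ± 2j.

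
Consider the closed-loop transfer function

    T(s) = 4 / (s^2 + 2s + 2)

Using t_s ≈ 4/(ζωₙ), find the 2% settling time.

t_s ≈ 4 s

Comparing s^2 + 2s + 2 to s^2 + 2ζωₙs + ωₙ²: ωₙ = √2 ≈ 1.414 rad/s and ζ = 2/(2·√2) ≈ 0.7071.
ζωₙ = 2/2 = 1, so t_s ≈ 4/(ζωₙ) = 4/1 = 4 s.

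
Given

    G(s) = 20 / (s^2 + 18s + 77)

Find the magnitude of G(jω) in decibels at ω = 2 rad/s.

Substitute s = j2: numerator = 20, denominator = 73 + j36.
|G(j2)| = |20| / |73 + j36| = 20 / 81.394 ≈ 0.2457.
In decibels: 20·log₁₀(0.2457) ≈ -12.2 dB.

|G(j2)|_dB ≈ -12.2 dB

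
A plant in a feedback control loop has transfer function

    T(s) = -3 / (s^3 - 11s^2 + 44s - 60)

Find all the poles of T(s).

The poles are the roots of the denominator s^3 - 11s^2 + 44s - 60 = 0.
Trying s = 3: the polynomial evaluates to 0, so (s - 3) is a factor.
Dividing out leaves s^2 - 8s + 20 = 0.
The quadratic formula then gives s = 4 ± 2j.

s = 4 + 2j, 4 - 2j, 3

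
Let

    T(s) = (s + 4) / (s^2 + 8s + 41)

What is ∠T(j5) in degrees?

At s = j5: numerator = 4 + j5, denominator = 16 + j40.
∠T = ∠num − ∠den = 51.340° − (68.199°) = -16.86°.

∠T(j5) ≈ -16.86°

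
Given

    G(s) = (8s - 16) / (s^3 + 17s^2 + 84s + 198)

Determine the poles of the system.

s = -3 ± 3j, -11

The poles are the roots of the denominator s^3 + 17s^2 + 84s + 198 = 0.
Trying s = -11: the polynomial evaluates to 0, so (s + 11) is a factor.
Dividing out leaves s^2 + 6s + 18 = 0.
The quadratic formula then gives s = -3 ± 3j.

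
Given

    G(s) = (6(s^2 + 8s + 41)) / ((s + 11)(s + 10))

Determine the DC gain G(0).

G(0) = 123/55 ≈ 2.236

At s = 0 each factor (s + a) contributes a and each (s^2 + bs + c) contributes c.
G(0) = 6·(41) / ((11) · (10)) = 246/110 = 123/55.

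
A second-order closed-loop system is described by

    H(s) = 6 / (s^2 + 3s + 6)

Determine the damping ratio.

ζ ≈ 0.6124

Compare the denominator to the standard form s^2 + 2ζωₙs + ωₙ².
ωₙ² = 6, so ωₙ = √6 ≈ 2.449 rad/s.
2ζωₙ = 3, so ζ = 3/(2·√6) ≈ 0.6124.
With ζ = 0.6124 the response is underdamped.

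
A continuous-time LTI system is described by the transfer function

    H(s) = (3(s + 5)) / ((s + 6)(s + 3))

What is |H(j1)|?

Substitute s = j1: numerator = 15 + j3, denominator = 17 + j9.
|H(j1)| = |15 + j3| / |17 + j9| = 15.297 / 19.235 ≈ 0.7953.

|H(j1)| ≈ 0.7953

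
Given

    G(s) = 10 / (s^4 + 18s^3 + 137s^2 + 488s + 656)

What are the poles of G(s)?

The poles are the roots of the denominator s^4 + 18s^3 + 137s^2 + 488s + 656 = 0.
Trying s = -4: the polynomial evaluates to 0, so (s + 4) is a factor.
Dividing out leaves s^3 + 14s^2 + 81s + 164 = 0.
This factors further as (s^2 + 10s + 41)(s + 4) = 0.

s = -4, -5 ± 4j, -4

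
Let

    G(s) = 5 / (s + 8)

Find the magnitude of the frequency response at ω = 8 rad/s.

|G(j8)| ≈ 0.4419

Substitute s = j8: numerator = 5, denominator = 8 + j8.
|G(j8)| = |5| / |8 + j8| = 5 / 11.314 ≈ 0.4419.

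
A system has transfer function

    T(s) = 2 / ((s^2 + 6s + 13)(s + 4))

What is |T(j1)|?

|T(j1)| ≈ 0.03616

Substitute s = j1: numerator = 2, denominator = 42 + j36.
|T(j1)| = |2| / |42 + j36| = 2 / 55.317 ≈ 0.03616.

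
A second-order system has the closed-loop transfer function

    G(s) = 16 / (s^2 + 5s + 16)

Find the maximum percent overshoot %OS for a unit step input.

%OS ≈ 8.08%

Comparing s^2 + 5s + 16 to s^2 + 2ζωₙs + ωₙ²: ωₙ = 4 rad/s and ζ = 5/(2·4) = 0.625.
%OS = 100·exp(−πζ/√(1−ζ²)) = 100·exp(−π·0.625/√(1−0.625²)) ≈ 8.08%.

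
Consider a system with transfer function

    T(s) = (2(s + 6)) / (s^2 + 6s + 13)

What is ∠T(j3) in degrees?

At s = j3: numerator = 12 + j6, denominator = 4 + j18.
∠T = ∠num − ∠den = 26.565° − (77.471°) = -50.91°.

∠T(j3) ≈ -50.91°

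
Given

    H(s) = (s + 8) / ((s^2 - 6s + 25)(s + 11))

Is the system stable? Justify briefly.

The poles can be read from the denominator factors: s = 3 + 4j, 3 - 4j, -11.
Since the pole(s) at s = 3 + 4j, 3 - 4j lie in the right half-plane, the system is unstable.

unstable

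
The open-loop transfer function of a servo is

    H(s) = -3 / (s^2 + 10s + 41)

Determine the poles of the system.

s = -5 + 4j, -5 - 4j

The poles are the roots of the denominator s^2 + 10s + 41 = 0.
Using the quadratic formula: s = (-10 ± √(-64))/2 = -5 ± 4j.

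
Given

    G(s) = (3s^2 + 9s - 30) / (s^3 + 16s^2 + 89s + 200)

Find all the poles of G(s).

The poles are the roots of the denominator s^3 + 16s^2 + 89s + 200 = 0.
Trying s = -8: the polynomial evaluates to 0, so (s + 8) is a factor.
Dividing out leaves s^2 + 8s + 25 = 0.
The quadratic formula then gives s = -4 ± 3j.

s = -4 ± 3j, -8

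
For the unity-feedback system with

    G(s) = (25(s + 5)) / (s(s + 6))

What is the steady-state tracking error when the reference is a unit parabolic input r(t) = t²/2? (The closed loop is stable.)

e_ss = ∞

G(s) has one pole at the origin.
This is a Type 1 system; Ka = lim_{s→0} s^2·G(s) = 0, so the steady-state error for a parabola input is infinite.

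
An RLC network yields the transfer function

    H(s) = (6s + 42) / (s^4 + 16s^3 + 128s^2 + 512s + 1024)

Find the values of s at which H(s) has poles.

s = -4 ± 4j, -4 ± 4j

The poles are the roots of the denominator s^4 + 16s^3 + 128s^2 + 512s + 1024 = 0.
No real roots exist; factor into two real quadratics: (s^2 + 8s + 32)(s^2 + 8s + 32) = 0.
Each quadratic gives a conjugate pair via the quadratic formula.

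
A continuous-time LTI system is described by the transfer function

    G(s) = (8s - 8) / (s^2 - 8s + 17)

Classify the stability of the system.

unstable

The denominator s^2 - 8s + 17 factors as (s^2 - 8s + 17), giving poles at s = 4 + j, 4 - j.
Since the pole(s) at s = 4 ± j lie in the right half-plane, the system is unstable.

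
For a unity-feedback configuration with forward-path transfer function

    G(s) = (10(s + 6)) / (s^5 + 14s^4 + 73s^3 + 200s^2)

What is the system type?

Type 2

The denominator has 2 factors of s at the origin (free integrators), so this is a Type 2 system.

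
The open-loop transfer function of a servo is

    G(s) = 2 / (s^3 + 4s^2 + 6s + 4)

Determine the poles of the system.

The poles are the roots of the denominator s^3 + 4s^2 + 6s + 4 = 0.
Trying s = -2: the polynomial evaluates to 0, so (s + 2) is a factor.
Dividing out leaves s^2 + 2s + 2 = 0.
The quadratic formula then gives s = -1 ± 1j.

s = -1 ± j, -2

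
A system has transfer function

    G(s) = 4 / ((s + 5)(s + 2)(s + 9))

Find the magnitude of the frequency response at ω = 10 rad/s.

|G(j10)| ≈ 0.002608

Substitute s = j10: numerator = 4, denominator = -1510 - j270.
|G(j10)| = |4| / |-1510 - j270| = 4 / 1533.9 ≈ 0.002608.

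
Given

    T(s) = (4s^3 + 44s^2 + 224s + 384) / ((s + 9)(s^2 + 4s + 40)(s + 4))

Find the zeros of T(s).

s = -4 ± 4j, -3

Set the numerator to zero: 4s^3 + 44s^2 + 224s + 384 = 0, i.e. 4·(s^3 + 11s^2 + 56s + 96) = 0.
Factoring: (s^2 + 8s + 32)(s + 3) = 0.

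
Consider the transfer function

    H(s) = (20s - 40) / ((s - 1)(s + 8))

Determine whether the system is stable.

unstable

The poles can be read from the denominator factors: s = 1, -8.
Since the pole(s) at s = 1 lie in the right half-plane, the system is unstable.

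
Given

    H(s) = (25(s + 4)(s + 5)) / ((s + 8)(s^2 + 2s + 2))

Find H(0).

At s = 0 each factor (s + a) contributes a and each (s^2 + bs + c) contributes c.
H(0) = 25·(4) · (5) / ((8) · (2)) = 500/16 = 125/4.

H(0) = 125/4 ≈ 31.25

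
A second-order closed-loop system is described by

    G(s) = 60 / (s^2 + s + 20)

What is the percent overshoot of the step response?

Comparing s^2 + s + 20 to s^2 + 2ζωₙs + ωₙ²: ωₙ = √20 ≈ 4.472 rad/s and ζ = 1/(2·√20) ≈ 0.1118.
%OS = 100·exp(−πζ/√(1−ζ²)) = 100·exp(−π·0.1118/√(1−0.1118²)) ≈ 70.2%.

%OS ≈ 70.2%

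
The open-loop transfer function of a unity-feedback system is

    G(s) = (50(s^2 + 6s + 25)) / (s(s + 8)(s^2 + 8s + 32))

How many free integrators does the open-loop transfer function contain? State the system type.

Type 1

The denominator has 1 factor of s at the origin (free integrator), so this is a Type 1 system.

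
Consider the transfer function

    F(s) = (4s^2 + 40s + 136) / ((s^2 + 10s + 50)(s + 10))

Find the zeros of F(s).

Set the numerator to zero: 4s^2 + 40s + 136 = 0, i.e. 4·(s^2 + 10s + 34) = 0.
Factoring: (s^2 + 10s + 34) = 0.

s = -5 + 3j, -5 - 3j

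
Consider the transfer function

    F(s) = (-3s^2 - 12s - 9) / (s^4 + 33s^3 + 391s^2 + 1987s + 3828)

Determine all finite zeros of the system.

Set the numerator to zero: -3s^2 - 12s - 9 = 0, i.e. -3·(s^2 + 4s + 3) = 0.
Factoring: (s + 3)(s + 1) = 0.

s = -3, -1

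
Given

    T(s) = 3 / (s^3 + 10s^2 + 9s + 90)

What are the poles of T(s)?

The poles are the roots of the denominator s^3 + 10s^2 + 9s + 90 = 0.
Trying s = -10: the polynomial evaluates to 0, so (s + 10) is a factor.
Dividing out leaves s^2 + 9 = 0.
The quadratic formula then gives s = 0 ± 3j.

s = -10, 3j, -3j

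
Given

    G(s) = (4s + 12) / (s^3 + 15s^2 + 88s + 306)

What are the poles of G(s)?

The poles are the roots of the denominator s^3 + 15s^2 + 88s + 306 = 0.
Trying s = -9: the polynomial evaluates to 0, so (s + 9) is a factor.
Dividing out leaves s^2 + 6s + 34 = 0.
The quadratic formula then gives s = -3 ± 5j.

s = -3 ± 5j, -9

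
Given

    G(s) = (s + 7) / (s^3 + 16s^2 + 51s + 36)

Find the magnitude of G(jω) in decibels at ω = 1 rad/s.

|G(j1)|_dB ≈ -17.6 dB

Substitute s = j1: numerator = 7 + j1, denominator = 20 + j50.
|G(j1)| = |7 + j1| / |20 + j50| = 7.0711 / 53.852 ≈ 0.1313.
In decibels: 20·log₁₀(0.1313) ≈ -17.6 dB.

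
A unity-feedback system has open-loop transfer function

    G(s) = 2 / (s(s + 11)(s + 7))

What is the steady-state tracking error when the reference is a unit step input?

e_ss = 0

G(s) has one pole at the origin.
This is a Type 1 system; for a step input the steady-state error is zero.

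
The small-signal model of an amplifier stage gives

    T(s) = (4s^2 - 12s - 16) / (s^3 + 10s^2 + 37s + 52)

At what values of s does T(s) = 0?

Set the numerator to zero: 4s^2 - 12s - 16 = 0, i.e. 4·(s^2 - 3s - 4) = 0.
Factoring: (s + 1)(s - 4) = 0.

s = -1, 4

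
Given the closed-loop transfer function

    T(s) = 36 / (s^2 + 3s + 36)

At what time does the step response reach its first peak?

t_p ≈ 0.5408 s

Comparing s^2 + 3s + 36 to s^2 + 2ζωₙs + ωₙ²: ωₙ = 6 rad/s and ζ = 3/(2·6) = 0.25.
ζωₙ = 3/2 = 1.5, so ω_d = ωₙ√(1−ζ²) = √(ωₙ² − (ζωₙ)²) = √(36 − 1.5²) = √33.75 ≈ 5.809 rad/s.
t_p = π/ω_d = π/5.809 ≈ 0.5408 s.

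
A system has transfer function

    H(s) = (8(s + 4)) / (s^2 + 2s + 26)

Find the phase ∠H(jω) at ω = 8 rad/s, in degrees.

At s = j8: numerator = 32 + j64, denominator = -38 + j16.
∠H = ∠num − ∠den = 63.435° − (157.17°) = -93.73°.

∠H(j8) ≈ -93.73°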